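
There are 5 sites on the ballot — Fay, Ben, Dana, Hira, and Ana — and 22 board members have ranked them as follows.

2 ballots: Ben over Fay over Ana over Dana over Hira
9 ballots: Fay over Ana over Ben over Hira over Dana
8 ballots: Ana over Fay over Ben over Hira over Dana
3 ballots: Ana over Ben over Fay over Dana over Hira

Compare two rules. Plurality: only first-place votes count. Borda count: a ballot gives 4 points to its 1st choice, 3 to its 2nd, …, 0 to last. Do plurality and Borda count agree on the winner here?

Yes

Plurality first-place counts: Fay 9, Ben 2, Dana 0, Hira 0, Ana 11 → Ana.
Borda totals: Fay 72, Ben 51, Dana 5, Hira 17, Ana 75 → Ana.
The two rules agree on Ana.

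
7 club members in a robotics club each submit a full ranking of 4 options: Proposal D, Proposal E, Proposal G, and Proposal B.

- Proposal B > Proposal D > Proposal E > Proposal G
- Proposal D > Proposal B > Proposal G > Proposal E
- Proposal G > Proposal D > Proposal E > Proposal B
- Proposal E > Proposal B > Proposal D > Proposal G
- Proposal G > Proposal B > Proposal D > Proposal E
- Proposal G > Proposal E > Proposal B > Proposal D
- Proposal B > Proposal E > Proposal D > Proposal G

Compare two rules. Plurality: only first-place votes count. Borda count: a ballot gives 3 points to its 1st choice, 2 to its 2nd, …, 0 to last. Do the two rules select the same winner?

Plurality first-place counts: Proposal D 1, Proposal E 1, Proposal G 3, Proposal B 2 → Proposal G.
Borda totals: Proposal D 10, Proposal E 9, Proposal G 10, Proposal B 13 → Proposal B.
The two rules disagree: plurality picks Proposal G, Borda picks Proposal B.

No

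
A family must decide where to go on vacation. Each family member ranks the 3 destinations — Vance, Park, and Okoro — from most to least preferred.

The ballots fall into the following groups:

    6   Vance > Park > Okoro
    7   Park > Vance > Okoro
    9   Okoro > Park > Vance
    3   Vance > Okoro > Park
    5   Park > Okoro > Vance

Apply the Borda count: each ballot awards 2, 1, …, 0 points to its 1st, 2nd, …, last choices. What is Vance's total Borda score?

25

Borda scores:
  Vance: 6·2 + 7·1 + 9·0 + 3·2 + 5·0 = 25
  Park: 6·1 + 7·2 + 9·1 + 3·0 + 5·2 = 39
  Okoro: 6·0 + 7·0 + 9·2 + 3·1 + 5·1 = 26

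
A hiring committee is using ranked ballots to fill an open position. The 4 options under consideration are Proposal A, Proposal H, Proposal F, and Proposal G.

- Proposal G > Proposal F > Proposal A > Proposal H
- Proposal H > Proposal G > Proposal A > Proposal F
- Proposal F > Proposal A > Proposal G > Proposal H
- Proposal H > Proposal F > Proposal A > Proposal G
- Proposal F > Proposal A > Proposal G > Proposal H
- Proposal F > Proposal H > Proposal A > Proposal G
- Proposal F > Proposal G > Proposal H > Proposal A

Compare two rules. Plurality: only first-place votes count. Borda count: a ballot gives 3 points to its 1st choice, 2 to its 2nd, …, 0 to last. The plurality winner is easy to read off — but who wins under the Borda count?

Proposal F

Plurality first-place counts: Proposal A 0, Proposal H 2, Proposal F 4, Proposal G 1 → Proposal F.
Borda totals: Proposal A 8, Proposal H 9, Proposal F 16, Proposal G 9 → Proposal F.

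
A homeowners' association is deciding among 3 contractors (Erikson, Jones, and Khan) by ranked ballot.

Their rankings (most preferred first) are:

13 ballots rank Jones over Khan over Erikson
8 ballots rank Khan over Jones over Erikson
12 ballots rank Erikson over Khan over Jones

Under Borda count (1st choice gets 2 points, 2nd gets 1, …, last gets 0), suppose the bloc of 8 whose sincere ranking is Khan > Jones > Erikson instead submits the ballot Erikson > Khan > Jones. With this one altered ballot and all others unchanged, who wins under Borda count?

Borda totals with the altered ballot: Erikson 40, Jones 26, Khan 33.
The switch changes the winner from Khan to Erikson.

Erikson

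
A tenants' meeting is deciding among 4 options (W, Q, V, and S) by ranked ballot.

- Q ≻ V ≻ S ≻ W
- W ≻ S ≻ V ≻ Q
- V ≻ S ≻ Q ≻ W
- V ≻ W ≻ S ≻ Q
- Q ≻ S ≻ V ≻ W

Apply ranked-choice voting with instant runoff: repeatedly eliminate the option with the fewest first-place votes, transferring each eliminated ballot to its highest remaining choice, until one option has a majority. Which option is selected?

V

Round 1: Q 2, V 2, W 1, S 0. S has the fewest and is eliminated.
Round 2: Q 2, V 2, W 1. W has the fewest and is eliminated.
Round 3: V 3, Q 2. V has a majority.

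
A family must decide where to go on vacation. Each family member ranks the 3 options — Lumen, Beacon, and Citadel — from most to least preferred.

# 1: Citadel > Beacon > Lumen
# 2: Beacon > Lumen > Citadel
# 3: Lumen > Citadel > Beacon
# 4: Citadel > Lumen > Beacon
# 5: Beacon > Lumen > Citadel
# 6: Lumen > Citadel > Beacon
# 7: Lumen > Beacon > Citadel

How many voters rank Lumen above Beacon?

4

Ballots ranking Lumen above Beacon: 4.
Ballots ranking Beacon above Lumen: 3.
So 4 of 7 voters prefer Lumen to Beacon.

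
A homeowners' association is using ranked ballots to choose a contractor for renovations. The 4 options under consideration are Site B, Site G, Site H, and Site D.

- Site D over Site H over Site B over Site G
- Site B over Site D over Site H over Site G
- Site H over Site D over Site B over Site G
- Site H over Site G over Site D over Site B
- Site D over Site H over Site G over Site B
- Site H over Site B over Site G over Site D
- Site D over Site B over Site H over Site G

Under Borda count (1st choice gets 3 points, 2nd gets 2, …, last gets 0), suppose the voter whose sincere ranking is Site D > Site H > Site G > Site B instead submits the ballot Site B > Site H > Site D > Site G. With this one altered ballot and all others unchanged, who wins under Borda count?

Borda totals with the altered ballot: Site B 12, Site G 3, Site H 15, Site D 12.
The winner is unchanged: still Site H.

Site H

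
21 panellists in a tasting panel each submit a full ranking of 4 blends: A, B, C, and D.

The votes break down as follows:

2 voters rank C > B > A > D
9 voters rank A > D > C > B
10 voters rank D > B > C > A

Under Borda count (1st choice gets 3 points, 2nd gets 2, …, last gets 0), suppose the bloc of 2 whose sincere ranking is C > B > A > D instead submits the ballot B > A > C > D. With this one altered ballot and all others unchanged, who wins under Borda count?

D

Borda totals with the altered ballot: A 31, B 26, C 21, D 48.
The winner is unchanged: still D.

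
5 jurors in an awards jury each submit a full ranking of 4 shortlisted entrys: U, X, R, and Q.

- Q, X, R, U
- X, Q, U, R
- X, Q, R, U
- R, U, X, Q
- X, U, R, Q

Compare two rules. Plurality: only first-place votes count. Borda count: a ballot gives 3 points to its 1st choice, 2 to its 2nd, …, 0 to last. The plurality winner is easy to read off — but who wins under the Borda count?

X

Plurality first-place counts: U 0, X 3, R 1, Q 1 → X.
Borda totals: U 5, X 12, R 6, Q 7 → X.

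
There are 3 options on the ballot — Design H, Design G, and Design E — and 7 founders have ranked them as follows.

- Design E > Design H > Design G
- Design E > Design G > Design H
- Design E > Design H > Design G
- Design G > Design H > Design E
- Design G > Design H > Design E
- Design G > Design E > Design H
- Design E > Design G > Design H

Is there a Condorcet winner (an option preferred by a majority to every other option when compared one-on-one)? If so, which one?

Design E

Head-to-head results (7 voters total):
Design H vs Design G: Design G wins 5–2.
Design H vs Design E: Design E wins 5–2.
Design G vs Design E: Design E wins 4–3.
Design E beats each rival — Design H (5–2), Design G (4–3) — so Design E is the Condorcet winner.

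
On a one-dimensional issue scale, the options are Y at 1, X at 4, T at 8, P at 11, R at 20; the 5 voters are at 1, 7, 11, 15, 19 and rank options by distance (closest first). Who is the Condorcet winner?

With single-peaked preferences on a line, the Condorcet winner is the candidate closest to the median voter.
The median voter (position 11) is closest to P at 11.
Check: P vs T — voters closer to P: 3 of 5.

P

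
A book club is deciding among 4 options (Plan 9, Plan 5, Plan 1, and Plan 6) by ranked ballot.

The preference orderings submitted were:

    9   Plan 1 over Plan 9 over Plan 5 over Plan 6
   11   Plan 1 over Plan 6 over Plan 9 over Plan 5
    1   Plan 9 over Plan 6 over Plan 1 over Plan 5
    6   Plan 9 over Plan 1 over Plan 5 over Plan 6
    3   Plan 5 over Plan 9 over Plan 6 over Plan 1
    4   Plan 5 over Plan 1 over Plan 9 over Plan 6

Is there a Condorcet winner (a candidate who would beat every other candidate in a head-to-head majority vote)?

Head-to-head results (34 voters total):
Plan 9 vs Plan 5: Plan 9 wins 27–7.
Plan 9 vs Plan 1: Plan 1 wins 24–10.
Plan 9 vs Plan 6: Plan 9 wins 23–11.
Plan 5 vs Plan 1: Plan 1 wins 27–7.
Plan 5 vs Plan 6: Plan 5 wins 22–12.
Plan 1 vs Plan 6: Plan 1 wins 30–4.
Plan 1 beats each rival — Plan 9 (24–10), Plan 5 (27–7), Plan 6 (30–4) — so Plan 1 is the Condorcet winner.

Yes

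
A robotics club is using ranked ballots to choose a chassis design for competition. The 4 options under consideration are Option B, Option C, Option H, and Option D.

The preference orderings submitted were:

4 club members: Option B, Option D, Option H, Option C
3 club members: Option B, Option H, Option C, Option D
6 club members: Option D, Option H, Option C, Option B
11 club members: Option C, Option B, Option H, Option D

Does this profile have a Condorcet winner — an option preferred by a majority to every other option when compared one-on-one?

No

Head-to-head results (24 voters total):
Option B vs Option C: Option C wins 17–7.
Option B vs Option H: Option B wins 18–6.
Option B vs Option D: Option B wins 18–6.
Option C vs Option H: Option H wins 13–11.
Option C vs Option D: Option C wins 14–10.
Option H vs Option D: Option H wins 14–10.
No candidate beats all others: Option B beats Option H beats Option C beats Option B, a majority cycle.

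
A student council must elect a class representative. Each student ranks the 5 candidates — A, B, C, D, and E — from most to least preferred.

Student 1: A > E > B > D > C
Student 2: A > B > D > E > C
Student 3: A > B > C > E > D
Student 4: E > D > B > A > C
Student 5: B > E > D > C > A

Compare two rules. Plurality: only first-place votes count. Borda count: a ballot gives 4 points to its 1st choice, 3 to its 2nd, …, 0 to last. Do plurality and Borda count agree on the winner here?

No

Plurality first-place counts: A 3, B 1, C 0, D 0, E 1 → A.
Borda totals: A 13, B 14, C 3, D 8, E 12 → B.
The two rules disagree: plurality picks A, Borda picks B.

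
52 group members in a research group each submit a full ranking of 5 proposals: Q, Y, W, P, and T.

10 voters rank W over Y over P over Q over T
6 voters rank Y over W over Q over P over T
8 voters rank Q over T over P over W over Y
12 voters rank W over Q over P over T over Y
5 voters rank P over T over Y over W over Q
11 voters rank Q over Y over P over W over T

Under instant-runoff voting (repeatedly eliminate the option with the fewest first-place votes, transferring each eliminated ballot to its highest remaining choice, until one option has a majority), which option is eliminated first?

Round 1: W 22, Q 19, Y 6, P 5, T 0. T has the fewest and is eliminated.
Round 2: W 22, Q 19, Y 6, P 5. P has the fewest and is eliminated.
Round 3: W 22, Q 19, Y 11. Y has the fewest and is eliminated.
Round 4: W 33, Q 19. W has a majority.

T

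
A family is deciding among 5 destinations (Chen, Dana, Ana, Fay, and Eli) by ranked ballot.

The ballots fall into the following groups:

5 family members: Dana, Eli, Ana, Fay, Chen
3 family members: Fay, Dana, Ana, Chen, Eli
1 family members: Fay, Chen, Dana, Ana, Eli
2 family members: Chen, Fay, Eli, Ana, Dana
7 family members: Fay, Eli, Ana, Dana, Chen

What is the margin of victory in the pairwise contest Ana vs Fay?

8

Ballots ranking Ana above Fay: 5.
Ballots ranking Fay above Ana: 3+1+2+7 = 13.
Fay wins 13–5, a margin of 8.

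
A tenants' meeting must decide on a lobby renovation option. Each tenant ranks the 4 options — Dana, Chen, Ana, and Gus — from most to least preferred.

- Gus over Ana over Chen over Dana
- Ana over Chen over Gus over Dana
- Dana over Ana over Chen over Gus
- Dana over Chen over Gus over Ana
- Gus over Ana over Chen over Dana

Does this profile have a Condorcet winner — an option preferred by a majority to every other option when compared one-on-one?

Head-to-head results (5 voters total):
Dana vs Chen: Chen wins 3–2.
Dana vs Ana: Ana wins 3–2.
Dana vs Gus: Gus wins 3–2.
Chen vs Ana: Ana wins 4–1.
Chen vs Gus: Chen wins 3–2.
Ana vs Gus: Gus wins 3–2.
No candidate beats all others: Chen beats Gus beats Ana beats Chen, a majority cycle.

No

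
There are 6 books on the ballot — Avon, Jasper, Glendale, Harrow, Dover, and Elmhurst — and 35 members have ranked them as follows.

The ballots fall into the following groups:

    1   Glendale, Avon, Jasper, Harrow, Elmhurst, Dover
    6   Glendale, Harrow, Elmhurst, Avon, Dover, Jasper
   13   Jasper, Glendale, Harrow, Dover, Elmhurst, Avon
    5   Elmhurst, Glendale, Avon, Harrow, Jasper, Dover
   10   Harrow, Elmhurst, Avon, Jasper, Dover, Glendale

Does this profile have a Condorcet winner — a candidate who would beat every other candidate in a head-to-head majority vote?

Head-to-head results (35 voters total):
Avon vs Jasper: Avon wins 22–13.
Avon vs Glendale: Glendale wins 25–10.
Avon vs Harrow: Harrow wins 29–6.
Avon vs Dover: Avon wins 22–13.
Avon vs Elmhurst: Elmhurst wins 34–1.
Jasper vs Glendale: Jasper wins 23–12.
Jasper vs Harrow: Harrow wins 21–14.
Jasper vs Dover: Jasper wins 29–6.
Jasper vs Elmhurst: Elmhurst wins 21–14.
Glendale vs Harrow: Glendale wins 25–10.
Glendale vs Dover: Glendale wins 25–10.
Glendale vs Elmhurst: Glendale wins 20–15.
Harrow vs Dover: Harrow wins 35–0.
Harrow vs Elmhurst: Harrow wins 30–5.
Dover vs Elmhurst: Elmhurst wins 22–13.
No candidate beats all others: Avon beats Jasper beats Glendale beats Avon, a majority cycle.

No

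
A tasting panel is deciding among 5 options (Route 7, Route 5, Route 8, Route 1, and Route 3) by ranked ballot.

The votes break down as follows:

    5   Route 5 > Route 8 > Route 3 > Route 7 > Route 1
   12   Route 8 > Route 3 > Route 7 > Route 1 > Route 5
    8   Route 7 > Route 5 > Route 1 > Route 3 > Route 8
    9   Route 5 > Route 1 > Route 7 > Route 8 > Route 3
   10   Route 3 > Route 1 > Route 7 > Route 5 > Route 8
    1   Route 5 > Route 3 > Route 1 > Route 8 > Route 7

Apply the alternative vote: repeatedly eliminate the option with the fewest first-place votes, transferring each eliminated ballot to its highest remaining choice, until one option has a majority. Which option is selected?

Round 1: Route 5 15, Route 8 12, Route 3 10, Route 7 8, Route 1 0. Route 1 has the fewest and is eliminated.
Round 2: Route 5 15, Route 8 12, Route 3 10, Route 7 8. Route 7 has the fewest and is eliminated.
Round 3: Route 5 23, Route 8 12, Route 3 10. Route 5 has a majority.

Route 5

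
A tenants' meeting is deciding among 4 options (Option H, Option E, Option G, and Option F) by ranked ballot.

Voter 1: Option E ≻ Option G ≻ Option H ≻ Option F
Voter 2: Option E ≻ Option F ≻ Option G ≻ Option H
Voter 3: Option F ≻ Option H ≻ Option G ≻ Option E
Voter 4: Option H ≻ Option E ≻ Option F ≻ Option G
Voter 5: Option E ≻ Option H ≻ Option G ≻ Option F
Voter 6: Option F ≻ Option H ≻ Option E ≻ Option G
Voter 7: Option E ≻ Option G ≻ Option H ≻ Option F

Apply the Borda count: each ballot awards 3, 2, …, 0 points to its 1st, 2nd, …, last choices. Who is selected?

Option E

Borda scores:
  Option H: 1 + 0 + 2 + 3 + 2 + 2 + 1 = 11
  Option E: 3 + 3 + 0 + 2 + 3 + 1 + 3 = 15
  Option G: 2 + 1 + 1 + 0 + 1 + 0 + 2 = 7
  Option F: 0 + 2 + 3 + 1 + 0 + 3 + 0 = 9
Option E has the highest total.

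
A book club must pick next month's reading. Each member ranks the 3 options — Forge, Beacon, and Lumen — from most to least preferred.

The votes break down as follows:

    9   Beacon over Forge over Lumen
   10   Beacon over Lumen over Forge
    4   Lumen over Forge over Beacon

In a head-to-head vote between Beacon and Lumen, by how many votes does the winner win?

Ballots ranking Beacon above Lumen: 9+10 = 19.
Ballots ranking Lumen above Beacon: 4.
Beacon wins 19–4, a margin of 15.

15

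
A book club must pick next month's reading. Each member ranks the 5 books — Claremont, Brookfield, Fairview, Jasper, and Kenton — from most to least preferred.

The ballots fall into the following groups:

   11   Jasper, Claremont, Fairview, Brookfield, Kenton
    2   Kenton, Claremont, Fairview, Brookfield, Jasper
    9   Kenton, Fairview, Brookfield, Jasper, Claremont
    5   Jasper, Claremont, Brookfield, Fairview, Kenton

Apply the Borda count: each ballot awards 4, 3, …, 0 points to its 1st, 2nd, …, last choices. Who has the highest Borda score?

Jasper

Borda scores:
  Claremont: 11·3 + 2·3 + 9·0 + 5·3 = 54
  Brookfield: 11·1 + 2·1 + 9·2 + 5·2 = 41
  Fairview: 11·2 + 2·2 + 9·3 + 5·1 = 58
  Jasper: 11·4 + 2·0 + 9·1 + 5·4 = 73
  Kenton: 11·0 + 2·4 + 9·4 + 5·0 = 44
Jasper has the highest total.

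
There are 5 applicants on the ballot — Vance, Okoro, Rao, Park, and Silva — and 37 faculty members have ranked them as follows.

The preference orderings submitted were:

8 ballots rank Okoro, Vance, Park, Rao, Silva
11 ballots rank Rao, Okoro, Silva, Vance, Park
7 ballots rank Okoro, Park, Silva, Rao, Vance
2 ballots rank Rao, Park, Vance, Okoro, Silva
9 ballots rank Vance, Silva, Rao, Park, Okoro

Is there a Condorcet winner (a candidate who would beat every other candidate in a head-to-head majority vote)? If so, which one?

Rao

Head-to-head results (37 voters total):
Vance vs Okoro: Okoro wins 26–11.
Vance vs Rao: Rao wins 20–17.
Vance vs Park: Vance wins 28–9.
Vance vs Silva: Vance wins 19–18.
Okoro vs Rao: Rao wins 22–15.
Okoro vs Park: Okoro wins 26–11.
Okoro vs Silva: Okoro wins 28–9.
Rao vs Park: Rao wins 22–15.
Rao vs Silva: Rao wins 21–16.
Park vs Silva: Silva wins 20–17.
Rao beats each rival — Vance (20–17), Okoro (22–15), Park (22–15), Silva (21–16) — so Rao is the Condorcet winner.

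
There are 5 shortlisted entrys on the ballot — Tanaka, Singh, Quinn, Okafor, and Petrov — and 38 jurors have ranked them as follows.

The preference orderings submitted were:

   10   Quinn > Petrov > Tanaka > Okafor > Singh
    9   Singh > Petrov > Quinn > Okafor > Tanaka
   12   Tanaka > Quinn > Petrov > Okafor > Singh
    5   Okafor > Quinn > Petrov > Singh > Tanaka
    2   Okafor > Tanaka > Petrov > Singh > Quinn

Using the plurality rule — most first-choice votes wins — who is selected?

Tanaka

First-place vote totals:
  Tanaka: 12
  Singh: 9
  Quinn: 10
  Okafor: 7
  Petrov: 0
Tanaka has the most first-place votes.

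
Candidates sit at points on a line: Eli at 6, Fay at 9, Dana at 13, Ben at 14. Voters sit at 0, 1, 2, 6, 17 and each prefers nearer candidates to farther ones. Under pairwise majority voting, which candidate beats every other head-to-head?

Eli

With single-peaked preferences on a line, the Condorcet winner is the candidate closest to the median voter.
The median voter (position 2) is closest to Eli at 6.
Check: Eli vs Dana — voters closer to Eli: 4 of 5.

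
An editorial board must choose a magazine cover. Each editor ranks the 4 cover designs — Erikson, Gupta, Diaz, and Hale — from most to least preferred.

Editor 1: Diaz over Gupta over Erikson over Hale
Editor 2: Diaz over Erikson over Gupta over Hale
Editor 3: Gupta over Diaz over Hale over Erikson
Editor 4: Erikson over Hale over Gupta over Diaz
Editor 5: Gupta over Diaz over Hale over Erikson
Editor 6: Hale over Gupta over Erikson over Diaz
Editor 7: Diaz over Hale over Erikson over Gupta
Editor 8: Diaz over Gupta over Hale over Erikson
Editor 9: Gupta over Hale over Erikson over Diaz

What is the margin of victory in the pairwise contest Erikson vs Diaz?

3

Ballots ranking Erikson above Diaz: 3.
Ballots ranking Diaz above Erikson: 6.
Diaz wins 6–3, a margin of 3.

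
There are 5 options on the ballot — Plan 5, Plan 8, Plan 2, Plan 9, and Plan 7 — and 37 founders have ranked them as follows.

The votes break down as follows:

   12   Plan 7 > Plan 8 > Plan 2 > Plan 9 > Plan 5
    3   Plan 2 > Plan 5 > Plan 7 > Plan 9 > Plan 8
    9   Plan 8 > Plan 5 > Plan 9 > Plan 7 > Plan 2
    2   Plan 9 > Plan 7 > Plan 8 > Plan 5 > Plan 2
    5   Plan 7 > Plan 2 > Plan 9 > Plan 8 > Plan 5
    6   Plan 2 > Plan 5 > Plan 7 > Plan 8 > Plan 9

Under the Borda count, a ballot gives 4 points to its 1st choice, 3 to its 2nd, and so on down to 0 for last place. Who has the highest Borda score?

Borda scores:
  Plan 5: 12·0 + 3·3 + 9·3 + 2·1 + 5·0 + 6·3 = 56
  Plan 8: 12·3 + 3·0 + 9·4 + 2·2 + 5·1 + 6·1 = 87
  Plan 2: 12·2 + 3·4 + 9·0 + 2·0 + 5·3 + 6·4 = 75
  Plan 9: 12·1 + 3·1 + 9·2 + 2·4 + 5·2 + 6·0 = 51
  Plan 7: 12·4 + 3·2 + 9·1 + 2·3 + 5·4 + 6·2 = 101
Plan 7 has the highest total.

Plan 7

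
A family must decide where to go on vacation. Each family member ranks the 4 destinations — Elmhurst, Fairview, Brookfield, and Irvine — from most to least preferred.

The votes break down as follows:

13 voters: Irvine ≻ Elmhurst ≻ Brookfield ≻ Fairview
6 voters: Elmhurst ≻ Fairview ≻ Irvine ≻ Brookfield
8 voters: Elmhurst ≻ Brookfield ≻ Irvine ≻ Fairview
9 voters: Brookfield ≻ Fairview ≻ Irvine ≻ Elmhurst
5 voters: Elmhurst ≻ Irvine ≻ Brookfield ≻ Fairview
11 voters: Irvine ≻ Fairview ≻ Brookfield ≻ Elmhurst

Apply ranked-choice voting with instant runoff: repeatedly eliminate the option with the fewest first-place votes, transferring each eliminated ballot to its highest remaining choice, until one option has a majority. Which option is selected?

Round 1: Irvine 24, Elmhurst 19, Brookfield 9, Fairview 0. Fairview has the fewest and is eliminated.
Round 2: Irvine 24, Elmhurst 19, Brookfield 9. Brookfield has the fewest and is eliminated.
Round 3: Irvine 33, Elmhurst 19. Irvine has a majority.

Irvine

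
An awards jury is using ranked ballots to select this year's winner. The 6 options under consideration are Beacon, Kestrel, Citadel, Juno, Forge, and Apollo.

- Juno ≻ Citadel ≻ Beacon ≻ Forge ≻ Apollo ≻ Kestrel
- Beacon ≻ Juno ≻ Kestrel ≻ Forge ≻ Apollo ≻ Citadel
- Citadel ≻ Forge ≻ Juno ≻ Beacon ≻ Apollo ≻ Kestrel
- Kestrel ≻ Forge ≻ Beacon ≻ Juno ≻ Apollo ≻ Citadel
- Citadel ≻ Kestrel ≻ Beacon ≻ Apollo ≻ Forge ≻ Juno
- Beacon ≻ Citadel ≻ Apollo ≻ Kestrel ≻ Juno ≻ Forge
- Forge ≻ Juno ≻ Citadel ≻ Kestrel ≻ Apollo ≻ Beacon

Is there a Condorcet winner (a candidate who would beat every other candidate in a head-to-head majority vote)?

No

Head-to-head results (7 voters total):
Beacon vs Kestrel: Beacon wins 4–3.
Beacon vs Citadel: Citadel wins 4–3.
Beacon vs Juno: Beacon wins 4–3.
Beacon vs Forge: Beacon wins 4–3.
Beacon vs Apollo: Beacon wins 6–1.
Kestrel vs Citadel: Citadel wins 5–2.
Kestrel vs Juno: Juno wins 4–3.
Kestrel vs Forge: Kestrel wins 4–3.
Kestrel vs Apollo: Kestrel wins 4–3.
Citadel vs Juno: Juno wins 4–3.
Citadel vs Forge: Citadel wins 4–3.
Citadel vs Apollo: Citadel wins 5–2.
Juno vs Forge: Forge wins 4–3.
Juno vs Apollo: Juno wins 5–2.
Forge vs Apollo: Forge wins 5–2.
No candidate beats all others: Beacon beats Juno beats Citadel beats Beacon, a majority cycle.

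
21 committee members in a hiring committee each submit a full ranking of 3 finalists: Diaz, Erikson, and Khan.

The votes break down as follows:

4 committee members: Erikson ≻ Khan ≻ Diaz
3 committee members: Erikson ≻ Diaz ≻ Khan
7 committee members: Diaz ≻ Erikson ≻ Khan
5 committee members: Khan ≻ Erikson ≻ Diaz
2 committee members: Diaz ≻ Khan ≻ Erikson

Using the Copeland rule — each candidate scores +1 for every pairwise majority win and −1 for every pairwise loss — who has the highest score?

Pairwise results:
  Diaz vs Erikson: Erikson wins 12–9.
  Diaz vs Khan: Diaz wins 12–9.
  Erikson vs Khan: Erikson wins 14–7.
Copeland scores (wins − losses):
  Diaz: 1 − 1 = 0
  Erikson: 2 − 0 = 2
  Khan: 0 − 2 = -2
Erikson has the best Copeland score.

Erikson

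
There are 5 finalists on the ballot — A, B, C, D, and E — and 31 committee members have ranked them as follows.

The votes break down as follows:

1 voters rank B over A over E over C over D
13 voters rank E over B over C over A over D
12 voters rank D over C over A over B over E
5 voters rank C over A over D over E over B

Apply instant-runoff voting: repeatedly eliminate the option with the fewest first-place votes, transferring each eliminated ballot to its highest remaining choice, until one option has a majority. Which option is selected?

D

Round 1: E 13, D 12, C 5, B 1, A 0. A has the fewest and is eliminated.
Round 2: E 13, D 12, C 5, B 1. B has the fewest and is eliminated.
Round 3: E 14, D 12, C 5. C has the fewest and is eliminated.
Round 4: D 17, E 14. D has a majority.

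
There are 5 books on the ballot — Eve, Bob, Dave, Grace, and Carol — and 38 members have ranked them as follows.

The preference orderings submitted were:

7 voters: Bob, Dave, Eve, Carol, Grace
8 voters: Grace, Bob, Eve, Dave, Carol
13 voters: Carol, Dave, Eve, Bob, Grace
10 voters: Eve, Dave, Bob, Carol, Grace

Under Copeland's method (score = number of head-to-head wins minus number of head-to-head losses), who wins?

Dave

Pairwise results:
  Eve vs Bob: Eve wins 23–15.
  Eve vs Dave: Dave wins 20–18.
  Eve vs Grace: Eve wins 30–8.
  Eve vs Carol: Eve wins 25–13.
  Bob vs Dave: Dave wins 23–15.
  Bob vs Grace: Bob wins 30–8.
  Bob vs Carol: Bob wins 25–13.
  Dave vs Grace: Dave wins 30–8.
  Dave vs Carol: Dave wins 25–13.
  Grace vs Carol: Carol wins 30–8.
Copeland scores (wins − losses):
  Eve: 3 − 1 = 2
  Bob: 2 − 2 = 0
  Dave: 4 − 0 = 4
  Grace: 0 − 4 = -4
  Carol: 1 − 3 = -2
Dave has the best Copeland score.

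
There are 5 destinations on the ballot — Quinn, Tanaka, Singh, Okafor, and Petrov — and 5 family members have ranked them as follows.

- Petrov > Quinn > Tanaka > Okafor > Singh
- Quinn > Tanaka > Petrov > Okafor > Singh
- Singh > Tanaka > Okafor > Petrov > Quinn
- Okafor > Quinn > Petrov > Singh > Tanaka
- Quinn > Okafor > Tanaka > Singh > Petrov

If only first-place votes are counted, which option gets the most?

Quinn

First-place vote totals:
  Quinn: 2
  Tanaka: 0
  Singh: 1
  Okafor: 1
  Petrov: 1
Quinn has the most first-place votes.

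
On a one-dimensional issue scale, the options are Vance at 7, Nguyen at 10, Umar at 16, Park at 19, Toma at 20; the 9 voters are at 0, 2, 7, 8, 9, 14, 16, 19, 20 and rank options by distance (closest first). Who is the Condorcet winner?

Nguyen

With single-peaked preferences on a line, the Condorcet winner is the candidate closest to the median voter.
The median voter (position 9) is closest to Nguyen at 10.
Check: Nguyen vs Umar — voters closer to Nguyen: 5 of 9.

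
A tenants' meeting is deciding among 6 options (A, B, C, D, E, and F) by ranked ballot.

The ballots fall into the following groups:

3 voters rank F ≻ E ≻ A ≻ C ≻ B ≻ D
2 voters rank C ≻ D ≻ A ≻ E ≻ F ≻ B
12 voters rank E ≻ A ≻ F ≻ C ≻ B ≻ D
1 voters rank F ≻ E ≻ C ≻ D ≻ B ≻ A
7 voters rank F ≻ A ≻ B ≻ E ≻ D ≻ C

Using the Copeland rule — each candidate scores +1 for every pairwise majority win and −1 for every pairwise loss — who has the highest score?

Pairwise results:
  A vs B: A wins 24–1.
  A vs C: A wins 22–3.
  A vs D: A wins 22–3.
  A vs E: E wins 16–9.
  A vs F: A wins 14–11.
  B vs C: C wins 18–7.
  B vs D: B wins 22–3.
  B vs E: E wins 18–7.
  B vs F: F wins 25–0.
  C vs D: C wins 18–7.
  C vs E: E wins 23–2.
  C vs F: F wins 23–2.
  D vs E: E wins 23–2.
  D vs F: F wins 23–2.
  E vs F: E wins 14–11.
Copeland scores (wins − losses):
  A: 4 − 1 = 3
  B: 1 − 4 = -3
  C: 2 − 3 = -1
  D: 0 − 5 = -5
  E: 5 − 0 = 5
  F: 3 − 2 = 1
E has the best Copeland score.

E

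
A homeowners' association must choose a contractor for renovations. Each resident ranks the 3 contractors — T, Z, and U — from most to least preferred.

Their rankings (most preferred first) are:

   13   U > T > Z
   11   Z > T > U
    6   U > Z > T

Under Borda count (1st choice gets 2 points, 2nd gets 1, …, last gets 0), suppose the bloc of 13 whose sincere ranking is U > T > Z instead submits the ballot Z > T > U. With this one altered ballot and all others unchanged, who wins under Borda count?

Borda totals with the altered ballot: T 24, Z 54, U 12.
The switch changes the winner from U to Z.

Z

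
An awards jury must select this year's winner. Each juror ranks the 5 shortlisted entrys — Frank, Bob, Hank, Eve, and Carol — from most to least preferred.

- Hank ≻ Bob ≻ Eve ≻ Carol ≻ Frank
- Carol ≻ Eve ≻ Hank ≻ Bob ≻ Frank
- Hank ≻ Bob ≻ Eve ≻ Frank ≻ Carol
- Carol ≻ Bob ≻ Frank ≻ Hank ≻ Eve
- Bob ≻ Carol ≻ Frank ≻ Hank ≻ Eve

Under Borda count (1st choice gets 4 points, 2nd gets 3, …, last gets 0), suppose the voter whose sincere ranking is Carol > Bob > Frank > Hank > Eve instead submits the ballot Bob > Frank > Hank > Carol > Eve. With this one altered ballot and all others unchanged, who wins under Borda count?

Bob

Borda totals with the altered ballot: Frank 6, Bob 15, Hank 13, Eve 7, Carol 9.
The winner is unchanged: still Bob.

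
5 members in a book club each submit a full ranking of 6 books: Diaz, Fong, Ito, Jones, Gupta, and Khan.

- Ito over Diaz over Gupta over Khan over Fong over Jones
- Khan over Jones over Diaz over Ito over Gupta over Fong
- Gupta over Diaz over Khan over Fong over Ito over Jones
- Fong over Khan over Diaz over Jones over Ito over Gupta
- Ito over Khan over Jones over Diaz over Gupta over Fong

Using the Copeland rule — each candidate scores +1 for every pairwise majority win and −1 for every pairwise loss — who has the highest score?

Khan

Pairwise results:
  Diaz vs Fong: Diaz wins 4–1.
  Diaz vs Ito: Diaz wins 3–2.
  Diaz vs Jones: Diaz wins 3–2.
  Diaz vs Gupta: Diaz wins 4–1.
  Diaz vs Khan: Khan wins 3–2.
  Fong vs Ito: Ito wins 3–2.
  Fong vs Jones: Fong wins 3–2.
  Fong vs Gupta: Gupta wins 4–1.
  Fong vs Khan: Khan wins 4–1.
  Ito vs Jones: Ito wins 3–2.
  Ito vs Gupta: Ito wins 4–1.
  Ito vs Khan: Khan wins 3–2.
  Jones vs Gupta: Jones wins 3–2.
  Jones vs Khan: Khan wins 5–0.
  Gupta vs Khan: Khan wins 3–2.
Copeland scores (wins − losses):
  Diaz: 4 − 1 = 3
  Fong: 1 − 4 = -3
  Ito: 3 − 2 = 1
  Jones: 1 − 4 = -3
  Gupta: 1 − 4 = -3
  Khan: 5 − 0 = 5
Khan has the best Copeland score.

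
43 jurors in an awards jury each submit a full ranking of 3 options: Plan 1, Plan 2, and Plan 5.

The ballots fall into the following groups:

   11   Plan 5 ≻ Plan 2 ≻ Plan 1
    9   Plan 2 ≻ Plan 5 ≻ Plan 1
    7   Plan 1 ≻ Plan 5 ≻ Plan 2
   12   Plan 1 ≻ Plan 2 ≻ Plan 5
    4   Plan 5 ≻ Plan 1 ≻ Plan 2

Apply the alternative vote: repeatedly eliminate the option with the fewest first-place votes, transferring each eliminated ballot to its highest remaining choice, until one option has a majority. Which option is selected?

Plan 5

Round 1: Plan 1 19, Plan 5 15, Plan 2 9. Plan 2 has the fewest and is eliminated.
Round 2: Plan 5 24, Plan 1 19. Plan 5 has a majority.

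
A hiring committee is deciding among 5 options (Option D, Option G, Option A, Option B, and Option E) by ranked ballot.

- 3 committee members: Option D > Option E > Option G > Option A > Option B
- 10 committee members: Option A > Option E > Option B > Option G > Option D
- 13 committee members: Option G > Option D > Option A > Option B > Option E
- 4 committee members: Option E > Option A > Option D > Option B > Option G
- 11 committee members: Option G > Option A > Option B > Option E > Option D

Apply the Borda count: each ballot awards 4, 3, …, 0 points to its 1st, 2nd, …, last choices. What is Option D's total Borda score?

Borda scores:
  Option D: 3·4 + 10·0 + 13·3 + 4·2 + 11·0 = 59
  Option G: 3·2 + 10·1 + 13·4 + 4·0 + 11·4 = 112
  Option A: 3·1 + 10·4 + 13·2 + 4·3 + 11·3 = 114
  Option B: 3·0 + 10·2 + 13·1 + 4·1 + 11·2 = 59
  Option E: 3·3 + 10·3 + 13·0 + 4·4 + 11·1 = 66

59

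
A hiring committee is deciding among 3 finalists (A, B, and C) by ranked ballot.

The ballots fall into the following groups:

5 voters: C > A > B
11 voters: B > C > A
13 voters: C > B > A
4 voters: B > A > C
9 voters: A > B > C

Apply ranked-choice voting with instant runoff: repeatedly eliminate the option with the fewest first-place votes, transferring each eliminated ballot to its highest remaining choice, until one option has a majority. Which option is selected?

B

Round 1: C 18, B 15, A 9. A has the fewest and is eliminated.
Round 2: B 24, C 18. B has a majority.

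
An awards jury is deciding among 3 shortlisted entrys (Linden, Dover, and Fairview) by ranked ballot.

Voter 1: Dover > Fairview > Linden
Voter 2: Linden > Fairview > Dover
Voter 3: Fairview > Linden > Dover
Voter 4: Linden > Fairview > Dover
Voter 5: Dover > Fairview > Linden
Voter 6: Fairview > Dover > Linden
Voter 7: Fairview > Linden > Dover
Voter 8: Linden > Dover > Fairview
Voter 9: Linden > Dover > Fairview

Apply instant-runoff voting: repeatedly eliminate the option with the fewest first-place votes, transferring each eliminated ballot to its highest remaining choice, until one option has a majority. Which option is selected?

Round 1: Linden 4, Fairview 3, Dover 2. Dover has the fewest and is eliminated.
Round 2: Fairview 5, Linden 4. Fairview has a majority.

Fairview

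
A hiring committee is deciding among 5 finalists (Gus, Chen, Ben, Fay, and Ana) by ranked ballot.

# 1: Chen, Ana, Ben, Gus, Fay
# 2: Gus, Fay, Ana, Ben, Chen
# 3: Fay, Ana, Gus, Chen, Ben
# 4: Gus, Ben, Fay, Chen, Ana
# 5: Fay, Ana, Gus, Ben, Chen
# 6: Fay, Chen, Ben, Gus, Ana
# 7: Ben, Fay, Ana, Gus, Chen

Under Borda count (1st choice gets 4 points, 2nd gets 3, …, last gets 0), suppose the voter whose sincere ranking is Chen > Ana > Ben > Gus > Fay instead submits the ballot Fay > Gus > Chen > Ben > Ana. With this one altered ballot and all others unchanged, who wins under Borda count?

Borda totals with the altered ballot: Gus 17, Chen 7, Ben 12, Fay 24, Ana 10.
The winner is unchanged: still Fay.

Fay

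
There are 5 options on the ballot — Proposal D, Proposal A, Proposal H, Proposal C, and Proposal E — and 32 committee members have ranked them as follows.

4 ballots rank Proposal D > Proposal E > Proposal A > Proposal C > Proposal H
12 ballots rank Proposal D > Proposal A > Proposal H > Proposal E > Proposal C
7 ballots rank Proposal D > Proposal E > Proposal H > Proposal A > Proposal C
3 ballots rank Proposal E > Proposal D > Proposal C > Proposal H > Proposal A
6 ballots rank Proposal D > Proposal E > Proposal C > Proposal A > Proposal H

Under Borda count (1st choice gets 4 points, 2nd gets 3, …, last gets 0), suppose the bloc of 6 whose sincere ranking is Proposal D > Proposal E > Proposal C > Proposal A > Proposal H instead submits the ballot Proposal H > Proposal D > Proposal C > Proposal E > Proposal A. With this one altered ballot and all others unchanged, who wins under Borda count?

Proposal D

Borda totals with the altered ballot: Proposal D 119, Proposal A 51, Proposal H 65, Proposal C 22, Proposal E 63.
The winner is unchanged: still Proposal D.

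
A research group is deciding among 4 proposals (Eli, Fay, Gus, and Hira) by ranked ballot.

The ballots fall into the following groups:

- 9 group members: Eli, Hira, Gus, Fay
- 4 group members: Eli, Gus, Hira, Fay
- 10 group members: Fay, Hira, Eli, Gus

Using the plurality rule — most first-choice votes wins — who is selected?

First-place vote totals:
  Eli: 13
  Fay: 10
  Gus: 0
  Hira: 0
Eli has the most first-place votes.

Eli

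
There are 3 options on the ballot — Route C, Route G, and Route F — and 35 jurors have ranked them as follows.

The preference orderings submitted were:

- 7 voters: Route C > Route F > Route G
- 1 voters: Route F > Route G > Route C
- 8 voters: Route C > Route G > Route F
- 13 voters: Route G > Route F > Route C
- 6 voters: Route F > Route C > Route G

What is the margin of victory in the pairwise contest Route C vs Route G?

Ballots ranking Route C above Route G: 7+8+6 = 21.
Ballots ranking Route G above Route C: 1+13 = 14.
Route C wins 21–14, a margin of 7.

7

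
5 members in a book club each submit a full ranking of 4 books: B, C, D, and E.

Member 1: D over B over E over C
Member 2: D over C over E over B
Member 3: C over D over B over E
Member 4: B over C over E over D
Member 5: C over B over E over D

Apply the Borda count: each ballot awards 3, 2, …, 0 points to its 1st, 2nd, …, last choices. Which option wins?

C

Borda scores:
  B: 2 + 0 + 1 + 3 + 2 = 8
  C: 0 + 2 + 3 + 2 + 3 = 10
  D: 3 + 3 + 2 + 0 + 0 = 8
  E: 1 + 1 + 0 + 1 + 1 = 4
C has the highest total.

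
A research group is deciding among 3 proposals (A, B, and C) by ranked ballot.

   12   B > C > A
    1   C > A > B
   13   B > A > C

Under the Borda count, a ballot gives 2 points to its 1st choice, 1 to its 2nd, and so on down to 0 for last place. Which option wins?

B

Borda scores:
  A: 12·0 + 1 + 13·1 = 14
  B: 12·2 + 0 + 13·2 = 50
  C: 12·1 + 2 + 13·0 = 14
B has the highest total.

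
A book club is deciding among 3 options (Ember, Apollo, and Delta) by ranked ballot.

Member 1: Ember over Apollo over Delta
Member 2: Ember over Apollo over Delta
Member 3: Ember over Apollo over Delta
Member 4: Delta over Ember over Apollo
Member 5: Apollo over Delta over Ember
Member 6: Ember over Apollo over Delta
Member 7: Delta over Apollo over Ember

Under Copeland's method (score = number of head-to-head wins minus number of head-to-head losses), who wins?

Pairwise results:
  Ember vs Apollo: Ember wins 5–2.
  Ember vs Delta: Ember wins 4–3.
  Apollo vs Delta: Apollo wins 5–2.
Copeland scores (wins − losses):
  Ember: 2 − 0 = 2
  Apollo: 1 − 1 = 0
  Delta: 0 − 2 = -2
Ember has the best Copeland score.

Ember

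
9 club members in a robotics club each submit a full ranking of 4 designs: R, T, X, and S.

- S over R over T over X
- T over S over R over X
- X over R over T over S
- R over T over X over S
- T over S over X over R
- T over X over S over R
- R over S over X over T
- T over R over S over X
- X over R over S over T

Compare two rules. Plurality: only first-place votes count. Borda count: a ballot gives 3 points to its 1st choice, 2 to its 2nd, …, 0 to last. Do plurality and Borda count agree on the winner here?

Plurality first-place counts: R 2, T 4, X 2, S 1 → T.
Borda totals: R 15, T 16, X 11, S 12 → T.
The two rules agree on T.

Yes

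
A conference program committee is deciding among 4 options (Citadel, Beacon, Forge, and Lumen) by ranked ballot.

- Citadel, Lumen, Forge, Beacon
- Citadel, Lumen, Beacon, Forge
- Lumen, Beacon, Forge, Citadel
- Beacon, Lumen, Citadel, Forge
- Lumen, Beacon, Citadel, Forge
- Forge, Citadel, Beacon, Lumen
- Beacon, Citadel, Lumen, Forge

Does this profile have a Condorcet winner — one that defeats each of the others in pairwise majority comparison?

Head-to-head results (7 voters total):
Citadel vs Beacon: Beacon wins 4–3.
Citadel vs Forge: Citadel wins 5–2.
Citadel vs Lumen: Citadel wins 4–3.
Beacon vs Forge: Beacon wins 5–2.
Beacon vs Lumen: Lumen wins 4–3.
Forge vs Lumen: Lumen wins 6–1.
No candidate beats all others: Citadel beats Lumen beats Beacon beats Citadel, a majority cycle.

No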